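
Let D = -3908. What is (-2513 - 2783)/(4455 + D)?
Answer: -5296/547 ≈ -9.6819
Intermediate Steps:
(-2513 - 2783)/(4455 + D) = (-2513 - 2783)/(4455 - 3908) = -5296/547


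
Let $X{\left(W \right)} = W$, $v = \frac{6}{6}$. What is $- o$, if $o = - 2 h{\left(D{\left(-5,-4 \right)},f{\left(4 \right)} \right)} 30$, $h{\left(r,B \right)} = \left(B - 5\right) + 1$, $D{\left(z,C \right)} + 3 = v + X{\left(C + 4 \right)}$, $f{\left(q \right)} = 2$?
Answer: $-120$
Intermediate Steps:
$v = 1$ ($v = 6 \cdot \frac{1}{6} = 1$)
$D{\left(z,C \right)} = 2 + C$ ($D{\left(z,C \right)} = -3 + \left(1 + \left(C + 4\right)\right) = -3 + \left(1 + \left(4 + C\right)\right) = -3 + \left(5 + C\right) = 2 + C$)
$h{\left(r,B \right)} = -4 + B$ ($h{\left(r,B \right)} = \left(-5 + B\right) + 1 = -4 + B$)
$o = 120$ ($o = - 2 \left(-4 + 2\right) 30 = \left(-2\right) \left(-2\right) 30 = 4 \cdot 30 = 120$)
$- o = \left(-1\right) 120 = -120$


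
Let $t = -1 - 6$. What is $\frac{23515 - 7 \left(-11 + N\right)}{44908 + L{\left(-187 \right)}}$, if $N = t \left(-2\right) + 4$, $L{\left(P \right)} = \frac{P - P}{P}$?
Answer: $\frac{11733}{22454} \approx 0.52254$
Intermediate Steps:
$t = -7$ ($t = -1 - 6 = -7$)
$L{\left(P \right)} = 0$ ($L{\left(P \right)} = \frac{0}{P} = 0$)
$N = 18$ ($N = \left(-7\right) \left(-2\right) + 4 = 14 + 4 = 18$)
$\frac{23515 - 7 \left(-11 + N\right)}{44908 + L{\left(-187 \right)}} = \frac{23515 - 7 \left(-11 + 18\right)}{44908 + 0} = \frac{23515 - 49}{44908} = \left(23515 - 49\right) \frac{1}{44908} = 23466 \cdot \frac{1}{44908} = \frac{11733}{22454}$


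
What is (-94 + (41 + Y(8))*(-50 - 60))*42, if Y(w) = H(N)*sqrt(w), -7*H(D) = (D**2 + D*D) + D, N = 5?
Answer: -193368 + 72600*sqrt(2) ≈ -90696.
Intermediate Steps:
H(D) = -2*D**2/7 - D/7 (H(D) = -((D**2 + D*D) + D)/7 = -((D**2 + D**2) + D)/7 = -(2*D**2 + D)/7 = -(D + 2*D**2)/7 = -2*D**2/7 - D/7)
Y(w) = -55*sqrt(w)/7 (Y(w) = (-1/7*5*(1 + 2*5))*sqrt(w) = (-1/7*5*(1 + 10))*sqrt(w) = (-1/7*5*11)*sqrt(w) = -55*sqrt(w)/7)
(-94 + (41 + Y(8))*(-50 - 60))*42 = (-94 + (41 - 110*sqrt(2)/7)*(-50 - 60))*42 = (-94 + (41 - 110*sqrt(2)/7)*(-110))*42 = (-94 + (-4510 + 12100*sqrt(2)/7))*42 = (-4604 + 12100*sqrt(2)/7)*42 = -193368 + 72600*sqrt(2)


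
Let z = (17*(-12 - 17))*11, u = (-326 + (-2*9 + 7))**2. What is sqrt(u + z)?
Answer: sqrt(108146) ≈ 328.86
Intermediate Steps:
u = 113569 (u = (-326 + (-18 + 7))**2 = (-326 - 11)**2 = (-337)**2 = 113569)
z = -5423 (z = (17*(-29))*11 = -493*11 = -5423)
sqrt(u + z) = sqrt(113569 - 5423) = sqrt(108146)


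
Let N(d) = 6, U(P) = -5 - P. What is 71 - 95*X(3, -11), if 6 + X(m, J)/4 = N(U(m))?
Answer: 71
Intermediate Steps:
X(m, J) = 0 (X(m, J) = -24 + 4*6 = -24 + 24 = 0)
71 - 95*X(3, -11) = 71 - 95*0 = 71 + 0 = 71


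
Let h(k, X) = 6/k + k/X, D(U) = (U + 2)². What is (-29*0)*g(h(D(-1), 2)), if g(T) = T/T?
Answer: 0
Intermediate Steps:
D(U) = (2 + U)²
g(T) = 1
(-29*0)*g(h(D(-1), 2)) = -29*0*1 = 0*1 = 0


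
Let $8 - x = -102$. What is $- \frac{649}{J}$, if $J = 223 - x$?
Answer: $- \frac{649}{113} \approx -5.7434$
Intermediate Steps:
$x = 110$ ($x = 8 - -102 = 8 + 102 = 110$)
$J = 113$ ($J = 223 - 110 = 113$)
$- \frac{649}{J} = - \frac{649}{113}$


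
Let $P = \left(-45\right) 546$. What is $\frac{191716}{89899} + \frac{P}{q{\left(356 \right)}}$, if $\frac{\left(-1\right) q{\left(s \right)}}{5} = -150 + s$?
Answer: $\frac{240628591}{9259597} \approx 25.987$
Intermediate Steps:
$P = -24570$
$q{\left(s \right)} = 750 - 5 s$ ($q{\left(s \right)} = - 5 \left(-150 + s\right) = 750 - 5 s$)
$\frac{191716}{89899} + \frac{P}{q{\left(356 \right)}} = \frac{191716}{89899} - \frac{24570}{750 - 1780} = 191716 \cdot \frac{1}{89899} - \frac{24570}{750 - 1780} = \frac{191716}{89899} - \frac{24570}{-1030} = \frac{191716}{89899} - - \frac{2457}{103} = \frac{191716}{89899} + \frac{2457}{103} = \frac{240628591}{9259597}$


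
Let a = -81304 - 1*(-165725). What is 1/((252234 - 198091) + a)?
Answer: 1/138564 ≈ 7.2169e-6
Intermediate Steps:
a = 84421 (a = -81304 + 165725 = 84421)
1/((252234 - 198091) + a) = 1/((252234 - 198091) + 84421) = 1/(54143 + 84421) = 1/138564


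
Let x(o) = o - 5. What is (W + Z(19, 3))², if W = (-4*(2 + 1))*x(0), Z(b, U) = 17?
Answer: 5929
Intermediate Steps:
x(o) = -5 + o
W = 60 (W = (-4*(2 + 1))*(-5 + 0) = -4*3*(-5) = -12*(-5) = 60)
(W + Z(19, 3))² = (60 + 17)² = 77² = 5929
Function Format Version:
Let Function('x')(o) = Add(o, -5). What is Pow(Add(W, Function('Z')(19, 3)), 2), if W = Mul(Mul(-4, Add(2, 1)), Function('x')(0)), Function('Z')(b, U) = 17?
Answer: 5929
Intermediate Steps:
Function('x')(o) = Add(-5, o)
W = 60 (W = Mul(Mul(-4, Add(2, 1)), Add(-5, 0)) = Mul(Mul(-4, 3), -5) = Mul(-12, -5) = 60)
Pow(Add(W, Function('Z')(19, 3)), 2) = Pow(Add(60, 17), 2) = Pow(77, 2) = 5929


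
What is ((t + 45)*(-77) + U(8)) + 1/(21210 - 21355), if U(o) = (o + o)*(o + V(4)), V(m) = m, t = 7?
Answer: -552741/145 ≈ -3812.0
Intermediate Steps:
U(o) = 2*o*(4 + o) (U(o) = (o + o)*(o + 4) = (2*o)*(4 + o) = 2*o*(4 + o))
((t + 45)*(-77) + U(8)) + 1/(21210 - 21355) = ((7 + 45)*(-77) + 2*8*(4 + 8)) + 1/(21210 - 21355) = (52*(-77) + 2*8*12) + 1/(-145) = (-4004 + 192) - 1/145 = -3812 - 1/145 = -552741/145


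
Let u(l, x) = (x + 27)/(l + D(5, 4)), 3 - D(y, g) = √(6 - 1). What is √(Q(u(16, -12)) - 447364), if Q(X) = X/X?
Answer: 9*I*√5523 ≈ 668.85*I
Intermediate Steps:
D(y, g) = 3 - √5 (D(y, g) = 3 - √(6 - 1) = 3 - √5)
u(l, x) = (27 + x)/(3 + l - √5) (u(l, x) = (x + 27)/(l + (3 - √5)) = (27 + x)/(3 + l - √5))
Q(X) = 1
√(Q(u(16, -12)) - 447364) = √(1 - 447364) = √(-447363) = 9*I*√5523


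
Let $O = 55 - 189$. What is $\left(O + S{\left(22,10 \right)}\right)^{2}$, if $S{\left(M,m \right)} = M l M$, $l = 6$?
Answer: $7672900$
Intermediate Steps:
$S{\left(M,m \right)} = 6 M^{2}$ ($S{\left(M,m \right)} = M 6 M = 6 M M = 6 M^{2}$)
$O = -134$ ($O = 55 - 189 = -134$)
$\left(O + S{\left(22,10 \right)}\right)^{2} = \left(-134 + 6 \cdot 22^{2}\right)^{2} = \left(-134 + 6 \cdot 484\right)^{2} = \left(-134 + 2904\right)^{2} = 2770^{2} = 7672900$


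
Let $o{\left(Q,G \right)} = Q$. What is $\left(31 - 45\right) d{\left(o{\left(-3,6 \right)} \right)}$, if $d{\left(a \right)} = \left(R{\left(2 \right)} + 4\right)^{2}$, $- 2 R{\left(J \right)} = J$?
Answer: $-126$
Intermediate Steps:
$R{\left(J \right)} = - \frac{J}{2}$
$d{\left(a \right)} = 9$ ($d{\left(a \right)} = \left(\left(- \frac{1}{2}\right) 2 + 4\right)^{2} = \left(-1 + 4\right)^{2} = 3^{2} = 9$)
$\left(31 - 45\right) d{\left(o{\left(-3,6 \right)} \right)} = \left(31 - 45\right) 9 = \left(-14\right) 9 = -126$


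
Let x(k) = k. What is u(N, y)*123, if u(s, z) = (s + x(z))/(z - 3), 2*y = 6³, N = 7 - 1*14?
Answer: 4141/35 ≈ 118.31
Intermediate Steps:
N = -7 (N = 7 - 14 = -7)
y = 108 (y = (½)*6³ = (½)*216 = 108)
u(s, z) = (s + z)/(-3 + z) (u(s, z) = (s + z)/(z - 3) = (s + z)/(-3 + z))
u(N, y)*123 = ((-7 + 108)/(-3 + 108))*123 = (101/105)*123 = 4141/35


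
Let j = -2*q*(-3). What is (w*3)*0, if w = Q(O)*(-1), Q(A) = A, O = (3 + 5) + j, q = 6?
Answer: 0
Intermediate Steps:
j = 36 (j = -2*6*(-3) = -12*(-3) = 36)
O = 44 (O = (3 + 5) + 36 = 8 + 36 = 44)
w = -44 (w = 44*(-1) = -44)
(w*3)*0 = -44*3*0 = -132*0 = 0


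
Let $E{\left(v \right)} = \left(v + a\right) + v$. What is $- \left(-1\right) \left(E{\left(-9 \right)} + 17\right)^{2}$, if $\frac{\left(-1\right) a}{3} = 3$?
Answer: $100$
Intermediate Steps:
$a = -9$ ($a = \left(-3\right) 3 = -9$)
$E{\left(v \right)} = -9 + 2 v$ ($E{\left(v \right)} = \left(v - 9\right) + v = \left(-9 + v\right) + v = -9 + 2 v$)
$- \left(-1\right) \left(E{\left(-9 \right)} + 17\right)^{2} = - \left(-1\right) \left(\left(-9 + 2 \left(-9\right)\right) + 17\right)^{2} = - \left(-1\right) \left(\left(-9 - 18\right) + 17\right)^{2} = - \left(-1\right) \left(-27 + 17\right)^{2} = - \left(-1\right) \left(-10\right)^{2} = - \left(-1\right) 100 = \left(-1\right) \left(-100\right) = 100$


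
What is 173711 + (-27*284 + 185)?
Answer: 166228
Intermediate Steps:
173711 + (-27*284 + 185) = 173711 + (-7668 + 185) = 173711 - 7483 = 166228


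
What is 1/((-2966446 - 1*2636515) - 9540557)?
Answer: -1/15143518 ≈ -6.6035e-8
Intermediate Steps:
1/((-2966446 - 1*2636515) - 9540557) = 1/((-2966446 - 2636515) - 9540557) = 1/(-5602961 - 9540557) = 1/(-15143518) = -1/15143518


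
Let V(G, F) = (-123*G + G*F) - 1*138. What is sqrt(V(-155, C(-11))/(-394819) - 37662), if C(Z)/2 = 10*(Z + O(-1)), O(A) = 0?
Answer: I*sqrt(5870850430531895)/394819 ≈ 194.07*I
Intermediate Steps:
C(Z) = 20*Z (C(Z) = 2*(10*(Z + 0)) = 2*(10*Z) = 20*Z)
V(G, F) = -138 - 123*G + F*G (V(G, F) = (-123*G + F*G) - 138 = -138 - 123*G + F*G)
sqrt(V(-155, C(-11))/(-394819) - 37662) = sqrt((-138 - 123*(-155) + (20*(-11))*(-155))/(-394819) - 37662) = sqrt((-138 + 19065 - 220*(-155))*(-1/394819) - 37662) = sqrt((-138 + 19065 + 34100)*(-1/394819) - 37662) = sqrt(53027*(-1/394819) - 37662) = sqrt(-53027/394819 - 37662) = sqrt(-14869726205/394819) = I*sqrt(5870850430531895)/394819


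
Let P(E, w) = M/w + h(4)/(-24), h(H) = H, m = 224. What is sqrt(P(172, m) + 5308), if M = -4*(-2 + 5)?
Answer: sqrt(37451694)/84 ≈ 72.854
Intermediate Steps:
M = -12 (M = -4*3 = -12)
P(E, w) = -1/6 - 12/w (P(E, w) = -12/w + 4/(-24) = -12/w + 4*(-1/24) = -12/w - 1/6 = -1/6 - 12/w)
sqrt(P(172, m) + 5308) = sqrt((1/6)*(-72 - 1*224)/224 + 5308) = sqrt((1/6)*(1/224)*(-72 - 224) + 5308) = sqrt((1/6)*(1/224)*(-296) + 5308) = sqrt(-37/168 + 5308) = sqrt(891707/168) = sqrt(37451694)/84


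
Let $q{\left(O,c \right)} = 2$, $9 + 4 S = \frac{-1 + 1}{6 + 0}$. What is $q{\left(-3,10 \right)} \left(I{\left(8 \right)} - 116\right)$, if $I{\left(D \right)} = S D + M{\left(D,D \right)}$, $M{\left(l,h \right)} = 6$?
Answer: $-256$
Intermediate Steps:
$S = - \frac{9}{4}$ ($S = - \frac{9}{4} + \frac{\left(-1 + 1\right) \frac{1}{6 + 0}}{4} = - \frac{9}{4} + \frac{0 \cdot \frac{1}{6}}{4} = - \frac{9}{4} + \frac{1}{4} \cdot 0 = - \frac{9}{4} + 0 = - \frac{9}{4} \approx -2.25$)
$I{\left(D \right)} = 6 - \frac{9 D}{4}$ ($I{\left(D \right)} = - \frac{9 D}{4} + 6 = 6 - \frac{9 D}{4}$)
$q{\left(-3,10 \right)} \left(I{\left(8 \right)} - 116\right) = 2 \left(\left(6 - 18\right) - 116\right) = 2 \left(-12 - 116\right) = 2 \left(-128\right) = -256$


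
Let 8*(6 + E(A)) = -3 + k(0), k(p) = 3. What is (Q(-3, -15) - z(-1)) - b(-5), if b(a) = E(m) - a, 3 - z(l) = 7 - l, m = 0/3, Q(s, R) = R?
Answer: -9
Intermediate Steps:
m = 0 (m = 0*(⅓) = 0)
z(l) = -4 + l (z(l) = 3 - (7 - l) = 3 + (-7 + l) = -4 + l)
E(A) = -6 (E(A) = -6 + (-3 + 3)/8 = -6 + (⅛)*0 = -6 + 0 = -6)
b(a) = -6 - a
(Q(-3, -15) - z(-1)) - b(-5) = (-15 - (-4 - 1)) - (-6 - 1*(-5)) = (-15 - 1*(-5)) - (-6 + 5) = (-15 + 5) - 1*(-1) = -10 + 1 = -9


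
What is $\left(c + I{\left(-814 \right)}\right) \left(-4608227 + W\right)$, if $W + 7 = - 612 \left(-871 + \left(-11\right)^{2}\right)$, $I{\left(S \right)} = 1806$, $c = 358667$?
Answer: $-1495686827682$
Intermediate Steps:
$W = 458993$ ($W = -7 - 612 \left(-871 + \left(-11\right)^{2}\right) = -7 - 612 \left(-871 + 121\right) = -7 - -459000 = -7 + 459000 = 458993$)
$\left(c + I{\left(-814 \right)}\right) \left(-4608227 + W\right) = \left(358667 + 1806\right) \left(-4608227 + 458993\right) = 360473 \left(-4149234\right) = -1495686827682$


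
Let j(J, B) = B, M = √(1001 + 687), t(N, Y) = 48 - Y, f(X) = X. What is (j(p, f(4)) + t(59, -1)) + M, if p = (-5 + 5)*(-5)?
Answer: 53 + 2*√422 ≈ 94.085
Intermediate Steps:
p = 0 (p = 0*(-5) = 0)
M = 2*√422 (M = √1688 = 2*√422 ≈ 41.085)
(j(p, f(4)) + t(59, -1)) + M = (4 + (48 - 1*(-1))) + 2*√422 = (4 + (48 + 1)) + 2*√422 = (4 + 49) + 2*√422 = 53 + 2*√422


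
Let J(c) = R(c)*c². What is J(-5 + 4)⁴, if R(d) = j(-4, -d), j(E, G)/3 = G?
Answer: 81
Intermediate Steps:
j(E, G) = 3*G
R(d) = -3*d (R(d) = 3*(-d) = -3*d)
J(c) = -3*c³ (J(c) = (-3*c)*c² = -3*c³)
J(-5 + 4)⁴ = (-3*(-5 + 4)³)⁴ = (-3*(-1)³)⁴ = (-3*(-1))⁴ = 3⁴ = 81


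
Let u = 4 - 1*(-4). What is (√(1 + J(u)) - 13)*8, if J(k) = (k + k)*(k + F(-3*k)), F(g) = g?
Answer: -104 + 8*I*√255 ≈ -104.0 + 127.75*I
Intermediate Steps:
u = 8 (u = 4 + 4 = 8)
J(k) = -4*k² (J(k) = (k + k)*(k - 3*k) = (2*k)*(-2*k) = -4*k²)
(√(1 + J(u)) - 13)*8 = (√(1 - 4*8²) - 13)*8 = (√(1 - 4*64) - 13)*8 = (√(1 - 256) - 13)*8 = (√(-255) - 13)*8 = (I*√255 - 13)*8 = (-13 + I*√255)*8 = -104 + 8*I*√255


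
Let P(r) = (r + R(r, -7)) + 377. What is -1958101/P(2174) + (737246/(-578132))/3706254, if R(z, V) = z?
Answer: -233090606781727871/562459809851100 ≈ -414.41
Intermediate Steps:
P(r) = 377 + 2*r (P(r) = (r + r) + 377 = 2*r + 377 = 377 + 2*r)
-1958101/P(2174) + (737246/(-578132))/3706254 = -1958101/(377 + 2*2174) + (737246/(-578132))/3706254 = -1958101/(377 + 4348) + (737246*(-1/578132))*(1/3706254) = -1958101/4725 - 368623/289066*1/3706254 = -1958101*1/4725 - 368623/1071352018764 = -1958101/4725 - 368623/1071352018764 = -233090606781727871/562459809851100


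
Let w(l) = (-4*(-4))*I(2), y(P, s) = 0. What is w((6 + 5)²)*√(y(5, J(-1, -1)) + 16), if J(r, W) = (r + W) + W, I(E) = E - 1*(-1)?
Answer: 192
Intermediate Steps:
I(E) = 1 + E (I(E) = E + 1 = 1 + E)
J(r, W) = r + 2*W (J(r, W) = (W + r) + W = r + 2*W)
w(l) = 48 (w(l) = (-4*(-4))*(1 + 2) = 16*3 = 48)
w((6 + 5)²)*√(y(5, J(-1, -1)) + 16) = 48*√(0 + 16) = 48*√16 = 48*4 = 192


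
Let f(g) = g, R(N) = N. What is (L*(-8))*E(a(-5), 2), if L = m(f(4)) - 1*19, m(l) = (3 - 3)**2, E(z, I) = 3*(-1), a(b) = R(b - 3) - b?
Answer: -456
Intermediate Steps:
a(b) = -3 (a(b) = (b - 3) - b = (-3 + b) - b = -3)
E(z, I) = -3
m(l) = 0 (m(l) = 0**2 = 0)
L = -19 (L = 0 - 1*19 = 0 - 19 = -19)
(L*(-8))*E(a(-5), 2) = -19*(-8)*(-3) = 152*(-3) = -456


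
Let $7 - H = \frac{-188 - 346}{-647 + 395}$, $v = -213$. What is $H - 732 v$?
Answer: $\frac{6548677}{42} \approx 1.5592 \cdot 10^{5}$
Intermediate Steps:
$H = \frac{205}{42}$ ($H = 7 - \frac{-188 - 346}{-647 + 395} = 7 - - \frac{534}{-252} = 7 - \left(-534\right) \left(- \frac{1}{252}\right) = 7 - \frac{89}{42} = \frac{205}{42} \approx 4.881$)
$H - 732 v = \frac{205}{42} - -155916 = \frac{205}{42} + 155916 = \frac{6548677}{42}$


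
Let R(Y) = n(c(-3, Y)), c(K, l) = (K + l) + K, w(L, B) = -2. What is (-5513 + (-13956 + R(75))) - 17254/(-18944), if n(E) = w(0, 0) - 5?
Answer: -184468045/9472 ≈ -19475.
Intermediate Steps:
c(K, l) = l + 2*K
n(E) = -7 (n(E) = -2 - 5 = -7)
R(Y) = -7
(-5513 + (-13956 + R(75))) - 17254/(-18944) = (-5513 + (-13956 - 7)) - 17254/(-18944) = (-5513 - 13963) - 17254*(-1/18944) = -19476 + 8627/9472 = -184468045/9472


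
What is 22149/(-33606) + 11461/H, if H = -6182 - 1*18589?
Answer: -103756805/92494914 ≈ -1.1218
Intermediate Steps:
H = -24771 (H = -6182 - 18589 = -24771)
22149/(-33606) + 11461/H = 22149/(-33606) + 11461/(-24771) = 22149*(-1/33606) + 11461*(-1/24771) = -2461/3734 - 11461/24771 = -103756805/92494914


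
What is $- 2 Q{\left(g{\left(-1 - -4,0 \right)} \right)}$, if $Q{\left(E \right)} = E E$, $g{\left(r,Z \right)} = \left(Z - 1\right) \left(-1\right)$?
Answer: $-2$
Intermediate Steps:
$g{\left(r,Z \right)} = 1 - Z$ ($g{\left(r,Z \right)} = \left(-1 + Z\right) \left(-1\right) = 1 - Z$)
$Q{\left(E \right)} = E^{2}$
$- 2 Q{\left(g{\left(-1 - -4,0 \right)} \right)} = - 2 \left(1 - 0\right)^{2} = - 2 \left(1 + 0\right)^{2} = - 2 \cdot 1^{2} = \left(-2\right) 1 = -2$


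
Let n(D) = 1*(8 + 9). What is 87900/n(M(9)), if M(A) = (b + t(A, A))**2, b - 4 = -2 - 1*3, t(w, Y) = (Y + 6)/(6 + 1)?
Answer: 87900/17 ≈ 5170.6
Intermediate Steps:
t(w, Y) = 6/7 + Y/7 (t(w, Y) = (6 + Y)/7 = (6 + Y)*(1/7) = 6/7 + Y/7)
b = -1 (b = 4 + (-2 - 1*3) = 4 + (-2 - 3) = 4 - 5 = -1)
M(A) = (-1/7 + A/7)**2 (M(A) = (-1 + (6/7 + A/7))**2 = (-1/7 + A/7)**2)
n(D) = 17 (n(D) = 1*17 = 17)
87900/n(M(9)) = 87900/17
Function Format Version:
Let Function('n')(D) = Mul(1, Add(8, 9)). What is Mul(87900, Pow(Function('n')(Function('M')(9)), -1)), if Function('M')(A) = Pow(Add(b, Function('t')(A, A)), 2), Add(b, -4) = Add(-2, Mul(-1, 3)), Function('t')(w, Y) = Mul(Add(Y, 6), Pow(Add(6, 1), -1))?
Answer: Rational(87900, 17) ≈ 5170.6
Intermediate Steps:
Function('t')(w, Y) = Add(Rational(6, 7), Mul(Rational(1, 7), Y)) (Function('t')(w, Y) = Mul(Add(6, Y), Pow(7, -1)) = Mul(Add(6, Y), Rational(1, 7)) = Add(Rational(6, 7), Mul(Rational(1, 7), Y)))
b = -1 (b = Add(4, Add(-2, Mul(-1, 3))) = Add(4, Add(-2, -3)) = Add(4, -5) = -1)
Function('M')(A) = Pow(Add(Rational(-1, 7), Mul(Rational(1, 7), A)), 2) (Function('M')(A) = Pow(Add(-1, Add(Rational(6, 7), Mul(Rational(1, 7), A))), 2) = Pow(Add(Rational(-1, 7), Mul(Rational(1, 7), A)), 2))
Function('n')(D) = 17 (Function('n')(D) = Mul(1, 17) = 17)
Mul(87900, Pow(Function('n')(Function('M')(9)), -1)) = Mul(87900, Pow(17, -1)) = Mul(87900, Rational(1, 17)) = Rational(87900, 17)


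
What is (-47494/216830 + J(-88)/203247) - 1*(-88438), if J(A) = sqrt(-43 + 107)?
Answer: 1948728583096001/22035023505 ≈ 88438.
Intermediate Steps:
J(A) = 8 (J(A) = sqrt(64) = 8)
(-47494/216830 + J(-88)/203247) - 1*(-88438) = (-47494/216830 + 8/203247) - 1*(-88438) = (-47494*1/216830 + 8*(1/203247)) + 88438 = (-23747/108415 + 8/203247) + 88438 = -4825639189/22035023505 + 88438 = 1948728583096001/22035023505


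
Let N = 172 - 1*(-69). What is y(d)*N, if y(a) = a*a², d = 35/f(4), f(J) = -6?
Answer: -10332875/216 ≈ -47837.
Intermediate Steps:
d = -35/6 (d = 35/(-6) = 35*(-⅙) = -35/6 ≈ -5.8333)
y(a) = a³
N = 241 (N = 172 + 69 = 241)
y(d)*N = (-35/6)³*241 = -42875/216*241 = -10332875/216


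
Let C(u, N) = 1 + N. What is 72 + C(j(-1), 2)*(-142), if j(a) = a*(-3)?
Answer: -354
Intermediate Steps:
j(a) = -3*a
72 + C(j(-1), 2)*(-142) = 72 + (1 + 2)*(-142) = 72 + 3*(-142) = 72 - 426 = -354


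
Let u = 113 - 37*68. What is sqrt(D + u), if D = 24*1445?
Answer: sqrt(32277) ≈ 179.66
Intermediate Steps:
u = -2403 (u = 113 - 2516 = -2403)
D = 34680
sqrt(D + u) = sqrt(34680 - 2403) = sqrt(32277)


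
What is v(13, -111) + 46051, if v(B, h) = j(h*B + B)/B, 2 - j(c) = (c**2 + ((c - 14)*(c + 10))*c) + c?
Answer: 2930741595/13 ≈ 2.2544e+8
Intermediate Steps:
j(c) = 2 - c - c**2 - c*(-14 + c)*(10 + c) (j(c) = 2 - ((c**2 + ((c - 14)*(c + 10))*c) + c) = 2 - ((c**2 + ((-14 + c)*(10 + c))*c) + c) = 2 - ((c**2 + c*(-14 + c)*(10 + c)) + c) = 2 - (c + c**2 + c*(-14 + c)*(10 + c)) = 2 + (-c - c**2 - c*(-14 + c)*(10 + c)) = 2 - c - c**2 - c*(-14 + c)*(10 + c))
v(B, h) = (2 - (B + B*h)**3 + 3*(B + B*h)**2 + 139*B + 139*B*h)/B (v(B, h) = (2 - (h*B + B)**3 + 3*(h*B + B)**2 + 139*(h*B + B))/B = (2 - (B*h + B)**3 + 3*(B*h + B)**2 + 139*(B*h + B))/B = (2 - (B + B*h)**3 + 3*(B + B*h)**2 + 139*(B + B*h))/B = (2 - (B + B*h)**3 + 3*(B + B*h)**2 + (139*B + 139*B*h))/B = (2 - (B + B*h)**3 + 3*(B + B*h)**2 + 139*B + 139*B*h)/B)
v(13, -111) + 46051 = (139 + 2/13 + 139*(-111) - 1*13**2*(1 - 111)**3 + 3*13*(1 - 111)**2) + 46051 = (139 + 2*(1/13) - 15429 - 1*169*(-110)**3 + 3*13*(-110)**2) + 46051 = (139 + 2/13 - 15429 - 1*169*(-1331000) + 3*13*12100) + 46051 = (139 + 2/13 - 15429 + 224939000 + 471900) + 46051 = 2930142932/13 + 46051 = 2930741595/13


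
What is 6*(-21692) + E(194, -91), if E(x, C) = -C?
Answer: -130061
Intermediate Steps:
6*(-21692) + E(194, -91) = 6*(-21692) - 1*(-91) = -130152 + 91 = -130061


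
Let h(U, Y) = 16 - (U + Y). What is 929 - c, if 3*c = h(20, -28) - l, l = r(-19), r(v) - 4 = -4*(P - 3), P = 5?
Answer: 2759/3 ≈ 919.67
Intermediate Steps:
r(v) = -4 (r(v) = 4 - 4*(5 - 3) = 4 - 4*2 = 4 - 8 = -4)
h(U, Y) = 16 - U - Y (h(U, Y) = 16 + (-U - Y) = 16 - U - Y)
l = -4
c = 28/3 (c = ((16 - 1*20 - 1*(-28)) - 1*(-4))/3 = ((16 - 20 + 28) + 4)/3 = (24 + 4)/3 = (1/3)*28 = 28/3 ≈ 9.3333)
929 - c = 929 - 1*28/3 = 929 - 28/3 = 2759/3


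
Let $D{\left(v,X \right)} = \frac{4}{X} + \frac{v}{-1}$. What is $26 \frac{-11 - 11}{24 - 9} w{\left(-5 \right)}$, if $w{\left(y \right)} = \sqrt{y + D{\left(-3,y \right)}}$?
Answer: $- \frac{572 i \sqrt{70}}{75} \approx - 63.809 i$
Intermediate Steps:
$D{\left(v,X \right)} = - v + \frac{4}{X}$ ($D{\left(v,X \right)} = \frac{4}{X} + v \left(-1\right) = \frac{4}{X} - v = - v + \frac{4}{X}$)
$w{\left(y \right)} = \sqrt{3 + y + \frac{4}{y}}$ ($w{\left(y \right)} = \sqrt{y + \left(\left(-1\right) \left(-3\right) + \frac{4}{y}\right)} = \sqrt{y + \left(3 + \frac{4}{y}\right)} = \sqrt{3 + y + \frac{4}{y}}$)
$26 \frac{-11 - 11}{24 - 9} w{\left(-5 \right)} = 26 \frac{-11 - 11}{24 - 9} \sqrt{3 - 5 + \frac{4}{-5}} = 26 \left(- \frac{22}{15}\right) \sqrt{3 - 5 + 4 \left(- \frac{1}{5}\right)} = 26 \left(\left(-22\right) \frac{1}{15}\right) \sqrt{3 - 5 - \frac{4}{5}} = 26 \left(- \frac{22}{15}\right) \sqrt{- \frac{14}{5}} = - \frac{572 \frac{i \sqrt{70}}{5}}{15} = - \frac{572 i \sqrt{70}}{75}$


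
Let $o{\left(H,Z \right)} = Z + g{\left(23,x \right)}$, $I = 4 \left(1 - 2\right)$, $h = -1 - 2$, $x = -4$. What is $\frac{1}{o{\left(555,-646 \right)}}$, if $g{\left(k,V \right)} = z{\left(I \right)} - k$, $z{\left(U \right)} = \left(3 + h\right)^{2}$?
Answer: $- \frac{1}{669} \approx -0.0014948$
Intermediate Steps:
$h = -3$
$I = -4$ ($I = 4 \left(-1\right) = -4$)
$z{\left(U \right)} = 0$ ($z{\left(U \right)} = \left(3 - 3\right)^{2} = 0^{2} = 0$)
$g{\left(k,V \right)} = - k$ ($g{\left(k,V \right)} = 0 - k = - k$)
$o{\left(H,Z \right)} = -23 + Z$ ($o{\left(H,Z \right)} = Z - 23 = -23 + Z$)
$\frac{1}{o{\left(555,-646 \right)}} = \frac{1}{-23 - 646} = \frac{1}{-669} = - \frac{1}{669}$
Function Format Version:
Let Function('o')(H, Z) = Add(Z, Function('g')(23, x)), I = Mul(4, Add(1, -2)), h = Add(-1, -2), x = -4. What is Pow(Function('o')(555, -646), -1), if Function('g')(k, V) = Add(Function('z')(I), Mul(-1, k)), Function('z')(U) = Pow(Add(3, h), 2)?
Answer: Rational(-1, 669) ≈ -0.0014948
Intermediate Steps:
h = -3
I = -4 (I = Mul(4, -1) = -4)
Function('z')(U) = 0 (Function('z')(U) = Pow(Add(3, -3), 2) = Pow(0, 2) = 0)
Function('g')(k, V) = Mul(-1, k) (Function('g')(k, V) = Add(0, Mul(-1, k)) = Mul(-1, k))
Function('o')(H, Z) = Add(-23, Z) (Function('o')(H, Z) = Add(Z, Mul(-1, 23)) = Add(Z, -23) = Add(-23, Z))
Pow(Function('o')(555, -646), -1) = Pow(Add(-23, -646), -1) = Pow(-669, -1) = Rational(-1, 669)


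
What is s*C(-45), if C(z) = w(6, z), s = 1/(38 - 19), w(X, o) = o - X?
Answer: -51/19 ≈ -2.6842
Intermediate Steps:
s = 1/19 ≈ 0.052632
C(z) = -6 + z (C(z) = z - 1*6 = z - 6 = -6 + z)
s*C(-45) = (-6 - 45)/19 = (1/19)*(-51) = -51/19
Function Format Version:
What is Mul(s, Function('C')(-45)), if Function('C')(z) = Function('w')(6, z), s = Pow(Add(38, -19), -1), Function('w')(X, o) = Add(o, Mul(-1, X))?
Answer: Rational(-51, 19) ≈ -2.6842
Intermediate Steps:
s = Rational(1, 19) (s = Pow(19, -1) = Rational(1, 19) ≈ 0.052632)
Function('C')(z) = Add(-6, z) (Function('C')(z) = Add(z, Mul(-1, 6)) = Add(z, -6) = Add(-6, z))
Mul(s, Function('C')(-45)) = Mul(Rational(1, 19), Add(-6, -45)) = Mul(Rational(1, 19), -51) = Rational(-51, 19)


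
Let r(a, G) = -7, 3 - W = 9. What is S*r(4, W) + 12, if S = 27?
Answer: -177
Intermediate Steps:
W = -6 (W = 3 - 1*9 = 3 - 9 = -6)
S*r(4, W) + 12 = 27*(-7) + 12 = -189 + 12 = -177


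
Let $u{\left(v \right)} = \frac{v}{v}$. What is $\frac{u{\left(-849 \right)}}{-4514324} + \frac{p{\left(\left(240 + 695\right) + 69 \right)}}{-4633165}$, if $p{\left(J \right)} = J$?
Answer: $- \frac{4537014461}{20915607955460} \approx -0.00021692$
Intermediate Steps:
$u{\left(v \right)} = 1$
$\frac{u{\left(-849 \right)}}{-4514324} + \frac{p{\left(\left(240 + 695\right) + 69 \right)}}{-4633165} = 1 \frac{1}{-4514324} + \frac{\left(240 + 695\right) + 69}{-4633165} = 1 \left(- \frac{1}{4514324}\right) + \left(935 + 69\right) \left(- \frac{1}{4633165}\right) = - \frac{1}{4514324} + 1004 \left(- \frac{1}{4633165}\right) = - \frac{1}{4514324} - \frac{1004}{4633165} = - \frac{4537014461}{20915607955460}$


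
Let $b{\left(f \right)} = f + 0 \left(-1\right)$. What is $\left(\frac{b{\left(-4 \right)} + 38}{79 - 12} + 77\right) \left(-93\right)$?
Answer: $- \frac{482949}{67} \approx -7208.2$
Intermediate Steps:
$b{\left(f \right)} = f$ ($b{\left(f \right)} = f + 0 = f$)
$\left(\frac{b{\left(-4 \right)} + 38}{79 - 12} + 77\right) \left(-93\right) = \left(\frac{-4 + 38}{79 - 12} + 77\right) \left(-93\right) = \left(\frac{34}{67} + 77\right) \left(-93\right) = \frac{5193}{67} \left(-93\right) = - \frac{482949}{67}$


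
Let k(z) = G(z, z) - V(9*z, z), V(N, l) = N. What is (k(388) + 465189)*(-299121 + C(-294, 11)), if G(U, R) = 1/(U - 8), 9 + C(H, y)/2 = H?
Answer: -52585561852947/380 ≈ -1.3838e+11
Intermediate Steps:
C(H, y) = -18 + 2*H
G(U, R) = 1/(-8 + U)
k(z) = 1/(-8 + z) - 9*z
(k(388) + 465189)*(-299121 + C(-294, 11)) = ((1 - 9*388*(-8 + 388))/(-8 + 388) + 465189)*(-299121 + (-18 + 2*(-294))) = ((1 - 9*388*380)/380 + 465189)*(-299121 + (-18 - 588)) = ((1 - 1326960)/380 + 465189)*(-299121 - 606) = ((1/380)*(-1326959) + 465189)*(-299727) = (-1326959/380 + 465189)*(-299727) = (175444861/380)*(-299727) = -52585561852947/380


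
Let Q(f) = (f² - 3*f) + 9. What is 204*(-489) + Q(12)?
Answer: -99639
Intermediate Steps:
Q(f) = 9 + f² - 3*f
204*(-489) + Q(12) = 204*(-489) + (9 + 12² - 3*12) = -99756 + (9 + 144 - 36) = -99756 + 117 = -99639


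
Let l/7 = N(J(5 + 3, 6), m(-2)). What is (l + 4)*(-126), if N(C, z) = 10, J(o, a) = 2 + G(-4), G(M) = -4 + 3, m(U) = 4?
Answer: -9324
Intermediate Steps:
G(M) = -1
J(o, a) = 1 (J(o, a) = 2 - 1 = 1)
l = 70 (l = 7*10 = 70)
(l + 4)*(-126) = (70 + 4)*(-126) = 74*(-126) = -9324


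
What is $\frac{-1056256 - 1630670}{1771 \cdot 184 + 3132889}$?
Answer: $- \frac{2686926}{3458753} \approx -0.77685$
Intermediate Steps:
$\frac{-1056256 - 1630670}{1771 \cdot 184 + 3132889} = - \frac{2686926}{325864 + 3132889} = - \frac{2686926}{3458753}$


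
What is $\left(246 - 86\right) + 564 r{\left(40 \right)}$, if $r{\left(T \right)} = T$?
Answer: $22720$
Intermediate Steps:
$\left(246 - 86\right) + 564 r{\left(40 \right)} = \left(246 - 86\right) + 564 \cdot 40 = \left(246 - 86\right) + 22560 = 160 + 22560 = 22720$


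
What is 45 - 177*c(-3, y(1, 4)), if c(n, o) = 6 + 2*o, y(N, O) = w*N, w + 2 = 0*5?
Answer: -309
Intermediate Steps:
w = -2 (w = -2 + 0*5 = -2 + 0 = -2)
y(N, O) = -2*N
45 - 177*c(-3, y(1, 4)) = 45 - 177*(6 + 2*(-2*1)) = 45 - 177*(6 + 2*(-2)) = 45 - 177*(6 - 4) = 45 - 177*2 = 45 - 354 = -309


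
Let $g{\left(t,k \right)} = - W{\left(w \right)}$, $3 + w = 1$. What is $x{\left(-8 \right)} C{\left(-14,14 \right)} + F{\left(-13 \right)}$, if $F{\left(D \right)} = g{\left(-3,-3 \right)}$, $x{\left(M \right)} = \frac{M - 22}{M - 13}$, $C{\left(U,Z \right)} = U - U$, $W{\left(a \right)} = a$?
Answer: $2$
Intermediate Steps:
$w = -2$ ($w = -3 + 1 = -2$)
$C{\left(U,Z \right)} = 0$
$g{\left(t,k \right)} = 2$ ($g{\left(t,k \right)} = \left(-1\right) \left(-2\right) = 2$)
$x{\left(M \right)} = \frac{-22 + M}{-13 + M}$
$F{\left(D \right)} = 2$
$x{\left(-8 \right)} C{\left(-14,14 \right)} + F{\left(-13 \right)} = \frac{-22 - 8}{-13 - 8} \cdot 0 + 2 = \frac{1}{-21} \left(-30\right) 0 + 2 = \left(- \frac{1}{21}\right) \left(-30\right) 0 + 2 = \frac{10}{7} \cdot 0 + 2 = 0 + 2 = 2$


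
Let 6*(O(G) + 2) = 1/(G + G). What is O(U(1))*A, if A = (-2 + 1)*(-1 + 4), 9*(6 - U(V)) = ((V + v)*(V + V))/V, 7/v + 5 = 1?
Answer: 441/74 ≈ 5.9595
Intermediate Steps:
v = -7/4 (v = 7/(-5 + 1) = 7/(-4) = 7*(-¼) = -7/4 ≈ -1.7500)
U(V) = 115/18 - 2*V/9 (U(V) = 6 - (V - 7/4)*(V + V)/(9*V) = 6 - (-7/4 + V)*(2*V)/(9*V) = 6 - 2*V*(-7/4 + V)/(9*V) = 6 - (-7/2 + 2*V)/9 = 6 + (7/18 - 2*V/9) = 115/18 - 2*V/9)
A = -3 (A = -1*3 = -3)
O(G) = -2 + 1/(12*G) (O(G) = -2 + 1/(6*(G + G)) = -2 + 1/(6*((2*G))) = -2 + (1/(2*G))/6 = -2 + 1/(12*G))
O(U(1))*A = (-2 + 1/(12*(115/18 - 2/9*1)))*(-3) = (-2 + 1/(12*(115/18 - 2/9)))*(-3) = (-2 + 1/(12*(37/6)))*(-3) = (-2 + (1/12)*(6/37))*(-3) = (-2 + 1/74)*(-3) = -147/74*(-3) = 441/74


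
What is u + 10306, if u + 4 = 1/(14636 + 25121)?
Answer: 409576615/39757 ≈ 10302.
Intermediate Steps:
u = -159027/39757 (u = -4 + 1/(14636 + 25121) = -4 + 1/39757 = -159027/39757 ≈ -4.0000)
u + 10306 = -159027/39757 + 10306 = 409576615/39757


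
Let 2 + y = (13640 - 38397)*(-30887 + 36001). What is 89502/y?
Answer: -44751/63303650 ≈ -0.00070693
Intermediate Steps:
y = -126607300 (y = -2 + (13640 - 38397)*(-30887 + 36001) = -2 - 24757*5114 = -2 - 126607298 = -126607300)
89502/y = 89502/(-126607300) = 89502*(-1/126607300) = -44751/63303650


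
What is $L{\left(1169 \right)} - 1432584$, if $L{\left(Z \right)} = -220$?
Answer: $-1432804$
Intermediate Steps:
$L{\left(1169 \right)} - 1432584 = -220 - 1432584 = -1432804$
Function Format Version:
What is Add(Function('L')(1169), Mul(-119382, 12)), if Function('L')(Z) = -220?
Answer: -1432804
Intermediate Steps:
Add(Function('L')(1169), Mul(-119382, 12)) = Add(-220, Mul(-119382, 12)) = Add(-220, -1432584) = -1432804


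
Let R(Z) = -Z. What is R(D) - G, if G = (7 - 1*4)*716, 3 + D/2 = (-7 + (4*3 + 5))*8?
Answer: -2302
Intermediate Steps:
D = 154 (D = -6 + 2*((-7 + (4*3 + 5))*8) = -6 + 2*((-7 + (12 + 5))*8) = -6 + 2*((-7 + 17)*8) = -6 + 2*(10*8) = -6 + 2*80 = -6 + 160 = 154)
G = 2148 (G = (7 - 4)*716 = 3*716 = 2148)
R(D) - G = -1*154 - 1*2148 = -154 - 2148 = -2302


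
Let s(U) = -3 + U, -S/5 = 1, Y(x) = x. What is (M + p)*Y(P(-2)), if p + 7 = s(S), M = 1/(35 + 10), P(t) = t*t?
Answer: -2696/45 ≈ -59.911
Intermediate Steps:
P(t) = t²
S = -5 (S = -5*1 = -5)
M = 1/45 ≈ 0.022222
p = -15 (p = -7 + (-3 - 5) = -7 - 8 = -15)
(M + p)*Y(P(-2)) = (1/45 - 15)*(-2)² = -674/45*4 = -2696/45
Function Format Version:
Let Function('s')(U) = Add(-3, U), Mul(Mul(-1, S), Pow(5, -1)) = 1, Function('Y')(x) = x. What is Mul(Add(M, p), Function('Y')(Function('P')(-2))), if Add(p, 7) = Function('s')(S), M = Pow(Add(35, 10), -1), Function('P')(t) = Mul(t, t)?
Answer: Rational(-2696, 45) ≈ -59.911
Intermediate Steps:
Function('P')(t) = Pow(t, 2)
S = -5 (S = Mul(-5, 1) = -5)
M = Rational(1, 45) (M = Pow(45, -1) = Rational(1, 45) ≈ 0.022222)
p = -15 (p = Add(-7, Add(-3, -5)) = Add(-7, -8) = -15)
Mul(Add(M, p), Function('Y')(Function('P')(-2))) = Mul(Add(Rational(1, 45), -15), Pow(-2, 2)) = Mul(Rational(-674, 45), 4) = Rational(-2696, 45)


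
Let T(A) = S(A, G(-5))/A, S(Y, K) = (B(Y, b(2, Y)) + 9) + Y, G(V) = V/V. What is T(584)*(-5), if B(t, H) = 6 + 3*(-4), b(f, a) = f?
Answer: -2935/584 ≈ -5.0257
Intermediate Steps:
B(t, H) = -6 (B(t, H) = 6 - 12 = -6)
G(V) = 1
S(Y, K) = 3 + Y (S(Y, K) = (-6 + 9) + Y = 3 + Y)
T(A) = (3 + A)/A
T(584)*(-5) = ((3 + 584)/584)*(-5) = ((1/584)*587)*(-5) = (587/584)*(-5) = -2935/584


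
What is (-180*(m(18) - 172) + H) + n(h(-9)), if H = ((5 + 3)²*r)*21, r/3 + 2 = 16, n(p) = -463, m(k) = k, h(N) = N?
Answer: 83705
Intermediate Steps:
r = 42 (r = -6 + 3*16 = -6 + 48 = 42)
H = 56448 (H = ((5 + 3)²*42)*21 = (8²*42)*21 = (64*42)*21 = 2688*21 = 56448)
(-180*(m(18) - 172) + H) + n(h(-9)) = (-180*(18 - 172) + 56448) - 463 = (-180*(-154) + 56448) - 463 = (27720 + 56448) - 463 = 84168 - 463 = 83705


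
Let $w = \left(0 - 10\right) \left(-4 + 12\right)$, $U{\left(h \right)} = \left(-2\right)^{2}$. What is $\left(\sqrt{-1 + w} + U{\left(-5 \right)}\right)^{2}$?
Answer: $-65 + 72 i \approx -65.0 + 72.0 i$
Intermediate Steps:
$U{\left(h \right)} = 4$
$w = -80$ ($w = \left(-10\right) 8 = -80$)
$\left(\sqrt{-1 + w} + U{\left(-5 \right)}\right)^{2} = \left(\sqrt{-1 - 80} + 4\right)^{2} = \left(\sqrt{-81} + 4\right)^{2} = \left(9 i + 4\right)^{2} = \left(4 + 9 i\right)^{2}$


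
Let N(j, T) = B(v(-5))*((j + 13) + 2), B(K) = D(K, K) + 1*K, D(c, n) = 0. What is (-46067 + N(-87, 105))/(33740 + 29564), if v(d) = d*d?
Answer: -47867/63304 ≈ -0.75614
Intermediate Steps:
v(d) = d²
B(K) = K (B(K) = 0 + 1*K = 0 + K = K)
N(j, T) = 375 + 25*j (N(j, T) = (-5)²*((j + 13) + 2) = 25*((13 + j) + 2) = 25*(15 + j) = 375 + 25*j)
(-46067 + N(-87, 105))/(33740 + 29564) = (-46067 + (375 + 25*(-87)))/(33740 + 29564) = (-46067 + (375 - 2175))/63304 = (-46067 - 1800)*(1/63304) = -47867*1/63304 = -47867/63304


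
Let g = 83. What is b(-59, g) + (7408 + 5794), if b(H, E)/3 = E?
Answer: 13451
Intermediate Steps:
b(H, E) = 3*E
b(-59, g) + (7408 + 5794) = 3*83 + (7408 + 5794) = 249 + 13202 = 13451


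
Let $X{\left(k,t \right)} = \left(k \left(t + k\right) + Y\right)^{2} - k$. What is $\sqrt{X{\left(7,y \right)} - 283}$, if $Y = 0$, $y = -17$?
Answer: $\sqrt{4610} \approx 67.897$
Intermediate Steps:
$X{\left(k,t \right)} = - k + k^{2} \left(k + t\right)^{2}$ ($X{\left(k,t \right)} = \left(k \left(t + k\right) + 0\right)^{2} - k = \left(k \left(k + t\right) + 0\right)^{2} - k = \left(k \left(k + t\right)\right)^{2} - k = k^{2} \left(k + t\right)^{2} - k = - k + k^{2} \left(k + t\right)^{2}$)
$\sqrt{X{\left(7,y \right)} - 283} = \sqrt{7 \left(-1 + 7 \left(7 - 17\right)^{2}\right) - 283} = \sqrt{7 \left(-1 + 7 \left(-10\right)^{2}\right) - 283} = \sqrt{7 \left(-1 + 7 \cdot 100\right) - 283} = \sqrt{7 \left(-1 + 700\right) - 283} = \sqrt{7 \cdot 699 - 283} = \sqrt{4893 - 283} = \sqrt{4610}$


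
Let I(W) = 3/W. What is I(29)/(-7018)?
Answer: -3/203522 ≈ -1.4740e-5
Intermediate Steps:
I(29)/(-7018) = (3/29)/(-7018) = (3*(1/29))*(-1/7018) = (3/29)*(-1/7018) = -3/203522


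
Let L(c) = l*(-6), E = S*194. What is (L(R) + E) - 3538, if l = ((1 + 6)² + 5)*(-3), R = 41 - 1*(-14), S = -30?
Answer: -8386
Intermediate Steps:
R = 55 (R = 41 + 14 = 55)
l = -162 (l = (7² + 5)*(-3) = (49 + 5)*(-3) = 54*(-3) = -162)
E = -5820 (E = -30*194 = -5820)
L(c) = 972 (L(c) = -162*(-6) = 972)
(L(R) + E) - 3538 = (972 - 5820) - 3538 = -4848 - 3538 = -8386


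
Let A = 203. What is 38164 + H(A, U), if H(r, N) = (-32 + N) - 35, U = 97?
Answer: 38194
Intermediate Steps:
H(r, N) = -67 + N
38164 + H(A, U) = 38164 + (-67 + 97) = 38164 + 30 = 38194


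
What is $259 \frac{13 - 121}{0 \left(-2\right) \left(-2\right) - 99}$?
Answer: $\frac{3108}{11} \approx 282.55$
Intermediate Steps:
$259 \frac{13 - 121}{0 \left(-2\right) \left(-2\right) - 99} = 259 \left(- \frac{108}{0 \left(-2\right) - 99}\right) = 259 \left(- \frac{108}{0 - 99}\right) = 259 \left(- \frac{108}{-99}\right) = 259 \left(\left(-108\right) \left(- \frac{1}{99}\right)\right) = 259 \cdot \frac{12}{11} = \frac{3108}{11}$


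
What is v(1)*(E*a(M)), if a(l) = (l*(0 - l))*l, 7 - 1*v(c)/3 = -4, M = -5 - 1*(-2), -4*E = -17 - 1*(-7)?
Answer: 4455/2 ≈ 2227.5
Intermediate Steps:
E = 5/2 (E = -(-17 - 1*(-7))/4 = -(-17 + 7)/4 = -¼*(-10) = 5/2 ≈ 2.5000)
M = -3 (M = -5 + 2 = -3)
v(c) = 33 (v(c) = 21 - 3*(-4) = 21 + 12 = 33)
a(l) = -l³ (a(l) = (l*(-l))*l = (-l²)*l = -l³)
v(1)*(E*a(M)) = 33*(5*(-1*(-3)³)/2) = 33*(5*(-1*(-27))/2) = 33*((5/2)*27) = 33*(135/2) = 4455/2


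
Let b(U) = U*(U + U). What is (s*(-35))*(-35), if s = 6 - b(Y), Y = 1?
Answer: 4900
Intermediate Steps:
b(U) = 2*U² (b(U) = U*(2*U) = 2*U²)
s = 4 (s = 6 - 2*1² = 6 - 2 = 4)
(s*(-35))*(-35) = (4*(-35))*(-35) = -140*(-35) = 4900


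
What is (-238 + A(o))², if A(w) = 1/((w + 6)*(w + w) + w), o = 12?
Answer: 11166360241/197136 ≈ 56643.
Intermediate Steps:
A(w) = 1/(w + 2*w*(6 + w)) (A(w) = 1/((6 + w)*(2*w) + w) = 1/(2*w*(6 + w) + w) = 1/(w + 2*w*(6 + w)))
(-238 + A(o))² = (-238 + 1/(12*(13 + 2*12)))² = (-238 + 1/(12*(13 + 24)))² = (-238 + (1/12)/37)² = (-238 + (1/12)*(1/37))² = (-238 + 1/444)² = (-105671/444)² = 11166360241/197136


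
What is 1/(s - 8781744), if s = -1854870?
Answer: -1/10636614 ≈ -9.4015e-8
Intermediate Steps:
1/(s - 8781744) = 1/(-1854870 - 8781744) = 1/(-10636614) = -1/10636614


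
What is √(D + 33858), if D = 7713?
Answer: 3*√4619 ≈ 203.89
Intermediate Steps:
√(D + 33858) = √(7713 + 33858) = √41571 = 3*√4619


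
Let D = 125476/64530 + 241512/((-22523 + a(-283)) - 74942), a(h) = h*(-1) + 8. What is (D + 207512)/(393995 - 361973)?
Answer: 162653660818013/25099797135105 ≈ 6.4803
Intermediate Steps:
a(h) = 8 - h (a(h) = -h + 8 = 8 - h)
D = -847941134/1567659555 (D = 125476/64530 + 241512/((-22523 + (8 - 1*(-283))) - 74942) = 125476*(1/64530) + 241512/((-22523 + (8 + 283)) - 74942) = 62738/32265 + 241512/((-22523 + 291) - 74942) = 62738/32265 + 241512/(-22232 - 74942) = 62738/32265 + 241512/(-97174) = 62738/32265 + 241512*(-1/97174) = 62738/32265 - 120756/48587 = -847941134/1567659555 ≈ -0.54090)
(D + 207512)/(393995 - 361973) = (-847941134/1567659555 + 207512)/(393995 - 361973) = (325307321636026/1567659555)/32022 = (325307321636026/1567659555)*(1/32022) = 162653660818013/25099797135105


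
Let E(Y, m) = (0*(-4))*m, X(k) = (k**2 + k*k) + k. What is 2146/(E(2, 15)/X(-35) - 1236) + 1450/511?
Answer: 347797/315798 ≈ 1.1013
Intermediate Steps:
X(k) = k + 2*k**2 (X(k) = (k**2 + k**2) + k = 2*k**2 + k = k + 2*k**2)
E(Y, m) = 0 (E(Y, m) = 0*m = 0)
2146/(E(2, 15)/X(-35) - 1236) + 1450/511 = 2146/(0/((-35*(1 + 2*(-35)))) - 1236) + 1450/511 = 2146/(0/((-35*(1 - 70))) - 1236) + 1450*(1/511) = 2146/(0/((-35*(-69))) - 1236) + 1450/511 = 2146/(0/2415 - 1236) + 1450/511 = 2146/(0*(1/2415) - 1236) + 1450/511 = 2146/(0 - 1236) + 1450/511 = 2146/(-1236) + 1450/511 = 2146*(-1/1236) + 1450/511 = -1073/618 + 1450/511 = 347797/315798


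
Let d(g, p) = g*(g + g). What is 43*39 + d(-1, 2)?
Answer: 1679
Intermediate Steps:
d(g, p) = 2*g**2 (d(g, p) = g*(2*g) = 2*g**2)
43*39 + d(-1, 2) = 43*39 + 2*(-1)**2 = 1677 + 2*1 = 1677 + 2 = 1679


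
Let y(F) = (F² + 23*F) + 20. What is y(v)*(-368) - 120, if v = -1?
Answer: 616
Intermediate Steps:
y(F) = 20 + F² + 23*F
y(v)*(-368) - 120 = (20 + (-1)² + 23*(-1))*(-368) - 120 = (20 + 1 - 23)*(-368) - 120 = -2*(-368) - 120 = 736 - 120 = 616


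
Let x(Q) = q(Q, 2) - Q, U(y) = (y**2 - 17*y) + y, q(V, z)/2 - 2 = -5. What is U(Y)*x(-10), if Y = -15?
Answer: 1860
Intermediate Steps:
q(V, z) = -6 (q(V, z) = 4 + 2*(-5) = 4 - 10 = -6)
U(y) = y**2 - 16*y
x(Q) = -6 - Q
U(Y)*x(-10) = (-15*(-16 - 15))*(-6 - 1*(-10)) = (-15*(-31))*(-6 + 10) = 465*4 = 1860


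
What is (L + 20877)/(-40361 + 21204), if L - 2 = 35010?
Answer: -55889/19157 ≈ -2.9174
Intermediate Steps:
L = 35012 (L = 2 + 35010 = 35012)
(L + 20877)/(-40361 + 21204) = (35012 + 20877)/(-40361 + 21204) = 55889/(-19157) = 55889*(-1/19157) = -55889/19157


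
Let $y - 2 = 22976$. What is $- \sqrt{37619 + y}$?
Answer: $- 3 \sqrt{6733} \approx -246.16$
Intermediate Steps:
$y = 22978$ ($y = 2 + 22976 = 22978$)
$- \sqrt{37619 + y} = - \sqrt{37619 + 22978} = - \sqrt{60597} = - 3 \sqrt{6733}$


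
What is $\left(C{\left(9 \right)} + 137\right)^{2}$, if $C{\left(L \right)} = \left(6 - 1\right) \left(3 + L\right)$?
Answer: $38809$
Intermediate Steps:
$C{\left(L \right)} = 15 + 5 L$ ($C{\left(L \right)} = 5 \left(3 + L\right) = 15 + 5 L$)
$\left(C{\left(9 \right)} + 137\right)^{2} = \left(\left(15 + 5 \cdot 9\right) + 137\right)^{2} = \left(\left(15 + 45\right) + 137\right)^{2} = \left(60 + 137\right)^{2} = 197^{2} = 38809$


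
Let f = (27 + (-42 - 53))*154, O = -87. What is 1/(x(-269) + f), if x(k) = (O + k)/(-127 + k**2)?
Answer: -36117/378217402 ≈ -9.5493e-5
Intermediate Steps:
x(k) = (-87 + k)/(-127 + k**2)
f = -10472 (f = (27 - 95)*154 = -68*154 = -10472)
1/(x(-269) + f) = 1/((-87 - 269)/(-127 + (-269)**2) - 10472) = 1/(-356/(-127 + 72361) - 10472) = 1/(-356/72234 - 10472) = 1/((1/72234)*(-356) - 10472) = 1/(-178/36117 - 10472) = 1/(-378217402/36117) = -36117/378217402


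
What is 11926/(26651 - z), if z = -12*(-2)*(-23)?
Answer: 11926/27203 ≈ 0.43841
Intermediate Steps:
z = -552 (z = 24*(-23) = -552)
11926/(26651 - z) = 11926/(26651 - 1*(-552)) = 11926/(26651 + 552) = 11926/27203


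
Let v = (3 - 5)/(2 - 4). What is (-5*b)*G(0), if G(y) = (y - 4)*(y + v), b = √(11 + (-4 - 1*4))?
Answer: 20*√3 ≈ 34.641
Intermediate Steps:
v = 1 (v = -2/(-2) = -2*(-½) = 1)
b = √3 (b = √(11 + (-4 - 4)) = √(11 - 8) = √3 ≈ 1.7320)
G(y) = (1 + y)*(-4 + y) (G(y) = (y - 4)*(y + 1) = (-4 + y)*(1 + y) = (1 + y)*(-4 + y))
(-5*b)*G(0) = (-5*√3)*(-4 + 0² - 3*0) = (-5*√3)*(-4 + 0 + 0) = -5*√3*(-4) = 20*√3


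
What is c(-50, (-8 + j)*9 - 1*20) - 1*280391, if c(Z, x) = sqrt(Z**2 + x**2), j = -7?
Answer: -280391 + 5*sqrt(1061) ≈ -2.8023e+5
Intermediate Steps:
c(-50, (-8 + j)*9 - 1*20) - 1*280391 = sqrt((-50)**2 + ((-8 - 7)*9 - 1*20)**2) - 1*280391 = sqrt(2500 + (-15*9 - 20)**2) - 280391 = sqrt(2500 + (-135 - 20)**2) - 280391 = sqrt(2500 + (-155)**2) - 280391 = sqrt(2500 + 24025) - 280391 = sqrt(26525) - 280391 = 5*sqrt(1061) - 280391 = -280391 + 5*sqrt(1061)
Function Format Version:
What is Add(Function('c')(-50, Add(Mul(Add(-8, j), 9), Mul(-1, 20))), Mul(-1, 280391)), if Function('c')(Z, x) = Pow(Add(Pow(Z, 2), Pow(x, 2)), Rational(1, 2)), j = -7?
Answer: Add(-280391, Mul(5, Pow(1061, Rational(1, 2)))) ≈ -2.8023e+5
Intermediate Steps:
Add(Function('c')(-50, Add(Mul(Add(-8, j), 9), Mul(-1, 20))), Mul(-1, 280391)) = Add(Pow(Add(Pow(-50, 2), Pow(Add(Mul(Add(-8, -7), 9), Mul(-1, 20)), 2)), Rational(1, 2)), Mul(-1, 280391)) = Add(Pow(Add(2500, Pow(Add(Mul(-15, 9), -20), 2)), Rational(1, 2)), -280391) = Add(Pow(Add(2500, Pow(Add(-135, -20), 2)), Rational(1, 2)), -280391) = Add(Pow(Add(2500, Pow(-155, 2)), Rational(1, 2)), -280391) = Add(Pow(Add(2500, 24025), Rational(1, 2)), -280391) = Add(Pow(26525, Rational(1, 2)), -280391) = Add(Mul(5, Pow(1061, Rational(1, 2))), -280391) = Add(-280391, Mul(5, Pow(1061, Rational(1, 2))))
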